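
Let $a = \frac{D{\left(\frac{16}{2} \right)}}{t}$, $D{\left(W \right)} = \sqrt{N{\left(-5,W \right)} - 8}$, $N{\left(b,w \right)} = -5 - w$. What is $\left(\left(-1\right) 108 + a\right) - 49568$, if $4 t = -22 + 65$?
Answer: $-49676 + \frac{4 i \sqrt{21}}{43} \approx -49676.0 + 0.42629 i$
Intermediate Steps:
$D{\left(W \right)} = \sqrt{-13 - W}$ ($D{\left(W \right)} = \sqrt{\left(-5 - W\right) - 8} = \sqrt{-13 - W}$)
$t = \frac{43}{4}$ ($t = \frac{-22 + 65}{4} = \frac{1}{4} \cdot 43 = \frac{43}{4} \approx 10.75$)
$a = \frac{4 i \sqrt{21}}{43}$ ($a = \frac{\sqrt{-13 - \frac{16}{2}}}{\frac{43}{4}} = \sqrt{-13 - 16 \cdot \frac{1}{2}} \cdot \frac{4}{43} = \sqrt{-13 - 8} \cdot \frac{4}{43} = \sqrt{-21} \cdot \frac{4}{43} = i \sqrt{21} \cdot \frac{4}{43} = \frac{4 i \sqrt{21}}{43} \approx 0.42629 i$)
$\left(\left(-1\right) 108 + a\right) - 49568 = \left(\left(-1\right) 108 + \frac{4 i \sqrt{21}}{43}\right) - 49568 = \left(-108 + \frac{4 i \sqrt{21}}{43}\right) - 49568 = -49676 + \frac{4 i \sqrt{21}}{43}$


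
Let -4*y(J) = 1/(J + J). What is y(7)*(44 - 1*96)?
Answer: 13/14 ≈ 0.92857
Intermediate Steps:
y(J) = -1/(8*J) (y(J) = -1/(4*(J + J)) = -1/(2*J)/4 = -1/(8*J))
y(7)*(44 - 1*96) = (-⅛/7)*(44 - 1*96) = (-⅛*⅐)*(44 - 96) = -1/56*(-52) = 13/14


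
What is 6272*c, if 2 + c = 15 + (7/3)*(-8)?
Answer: -106624/3 ≈ -35541.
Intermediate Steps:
c = -17/3 (c = -2 + (15 + (7/3)*(-8)) = -2 + (15 - 56/3) = -2 - 11/3 = -17/3 ≈ -5.6667)
6272*c = 6272*(-17/3) = -106624/3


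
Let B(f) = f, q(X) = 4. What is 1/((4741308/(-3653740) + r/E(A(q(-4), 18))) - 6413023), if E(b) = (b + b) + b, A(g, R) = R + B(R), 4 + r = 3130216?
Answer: -8220915/52482657210803 ≈ -1.5664e-7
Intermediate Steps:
r = 3130212 (r = -4 + 3130216 = 3130212)
A(g, R) = 2*R (A(g, R) = R + R = 2*R)
E(b) = 3*b (E(b) = 2*b + b = 3*b)
1/((4741308/(-3653740) + r/E(A(q(-4), 18))) - 6413023) = 1/((4741308/(-3653740) + 3130212/((3*(2*18)))) - 6413023) = 1/((4741308*(-1/3653740) + 3130212/((3*36))) - 6413023) = 1/((-1185327/913435 + 3130212/108) - 6413023) = 1/((-1185327/913435 + 3130212*(1/108)) - 6413023) = 1/((-1185327/913435 + 260851/9) - 6413023) = 1/(238259765242/8220915 - 6413023) = 1/(-52482657210803/8220915) = -8220915/52482657210803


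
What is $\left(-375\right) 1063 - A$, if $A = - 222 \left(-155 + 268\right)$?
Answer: $-373539$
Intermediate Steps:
$A = -25086$ ($A = \left(-222\right) 113 = -25086$)
$\left(-375\right) 1063 - A = \left(-375\right) 1063 - -25086 = -398625 + 25086 = -373539$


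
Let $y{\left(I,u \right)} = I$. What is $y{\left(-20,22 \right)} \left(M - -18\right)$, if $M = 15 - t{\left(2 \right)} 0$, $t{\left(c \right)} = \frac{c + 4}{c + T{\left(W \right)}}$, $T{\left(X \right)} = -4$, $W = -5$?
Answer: $-660$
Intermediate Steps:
$t{\left(c \right)} = \frac{4 + c}{-4 + c}$ ($t{\left(c \right)} = \frac{c + 4}{c - 4} = \frac{4 + c}{-4 + c}$)
$M = 15$ ($M = 15 - \frac{4 + 2}{-4 + 2} \cdot 0 = 15 - \frac{1}{-2} \cdot 6 \cdot 0 = 15 - \left(- \frac{1}{2}\right) 6 \cdot 0 = 15 - \left(-3\right) 0 = 15 - 0 = 15 + 0 = 15$)
$y{\left(-20,22 \right)} \left(M - -18\right) = - 20 \left(15 - -18\right) = - 20 \left(15 + 18\right) = \left(-20\right) 33 = -660$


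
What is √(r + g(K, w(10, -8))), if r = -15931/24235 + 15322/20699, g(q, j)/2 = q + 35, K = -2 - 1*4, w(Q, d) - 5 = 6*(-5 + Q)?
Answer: √14616146058292131815/501640265 ≈ 7.6212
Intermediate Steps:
w(Q, d) = -25 + 6*Q (w(Q, d) = 5 + 6*(-5 + Q) = 5 + (-30 + 6*Q) = -25 + 6*Q)
K = -6 (K = -2 - 4 = -6)
g(q, j) = 70 + 2*q (g(q, j) = 2*(q + 35) = 2*(35 + q) = 70 + 2*q)
r = 41572901/501640265 (r = -15931*1/24235 + 15322*(1/20699) = -15931/24235 + 15322/20699 = 41572901/501640265 ≈ 0.082874)
√(r + g(K, w(10, -8))) = √(41572901/501640265 + (70 + 2*(-6))) = √(41572901/501640265 + (70 - 12)) = √(41572901/501640265 + 58) = √(29136708271/501640265) = √14616146058292131815/501640265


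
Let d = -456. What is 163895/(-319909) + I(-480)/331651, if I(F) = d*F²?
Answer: -33664763262245/106098139759 ≈ -317.30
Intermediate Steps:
I(F) = -456*F²
163895/(-319909) + I(-480)/331651 = 163895/(-319909) - 456*(-480)²/331651 = 163895*(-1/319909) - 456*230400*(1/331651) = -163895/319909 - 105062400*1/331651 = -163895/319909 - 105062400/331651 = -33664763262245/106098139759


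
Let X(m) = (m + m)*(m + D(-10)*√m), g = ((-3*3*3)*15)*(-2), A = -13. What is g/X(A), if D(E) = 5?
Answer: 405/494 + 2025*I*√13/6422 ≈ 0.81984 + 1.1369*I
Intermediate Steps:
g = 810 (g = (-9*3*15)*(-2) = -27*15*(-2) = -405*(-2) = 810)
X(m) = 2*m*(m + 5*√m) (X(m) = (m + m)*(m + 5*√m) = (2*m)*(m + 5*√m) = 2*m*(m + 5*√m))
g/X(A) = 810/(2*(-13)² + 10*(-13)^(3/2)) = 810/(2*169 + 10*(-13*I*√13)) = 810/(338 - 130*I*√13)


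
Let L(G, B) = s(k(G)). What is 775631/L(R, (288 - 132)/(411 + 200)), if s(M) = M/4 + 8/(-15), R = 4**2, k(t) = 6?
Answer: 23268930/29 ≈ 8.0238e+5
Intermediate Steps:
R = 16
s(M) = -8/15 + M/4 (s(M) = M*(1/4) + 8*(-1/15) = M/4 - 8/15 = -8/15 + M/4)
L(G, B) = 29/30 (L(G, B) = -8/15 + (1/4)*6 = -8/15 + 3/2 = 29/30)
775631/L(R, (288 - 132)/(411 + 200)) = 775631/(29/30) = 775631*(30/29) = 23268930/29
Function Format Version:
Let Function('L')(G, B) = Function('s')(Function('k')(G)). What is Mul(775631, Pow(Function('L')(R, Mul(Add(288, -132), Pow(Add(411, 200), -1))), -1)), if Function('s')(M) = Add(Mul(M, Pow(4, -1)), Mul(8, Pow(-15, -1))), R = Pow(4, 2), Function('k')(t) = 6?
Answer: Rational(23268930, 29) ≈ 8.0238e+5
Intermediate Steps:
R = 16
Function('s')(M) = Add(Rational(-8, 15), Mul(Rational(1, 4), M)) (Function('s')(M) = Add(Mul(M, Rational(1, 4)), Mul(8, Rational(-1, 15))) = Add(Mul(Rational(1, 4), M), Rational(-8, 15)) = Add(Rational(-8, 15), Mul(Rational(1, 4), M)))
Function('L')(G, B) = Rational(29, 30) (Function('L')(G, B) = Add(Rational(-8, 15), Mul(Rational(1, 4), 6)) = Add(Rational(-8, 15), Rational(3, 2)) = Rational(29, 30))
Mul(775631, Pow(Function('L')(R, Mul(Add(288, -132), Pow(Add(411, 200), -1))), -1)) = Mul(775631, Pow(Rational(29, 30), -1)) = Mul(775631, Rational(30, 29)) = Rational(23268930, 29)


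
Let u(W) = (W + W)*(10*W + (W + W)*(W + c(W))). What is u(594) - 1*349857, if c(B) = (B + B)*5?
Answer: 9228428559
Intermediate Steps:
c(B) = 10*B (c(B) = (2*B)*5 = 10*B)
u(W) = 2*W*(10*W + 22*W²) (u(W) = (W + W)*(10*W + (W + W)*(W + 10*W)) = (2*W)*(10*W + (2*W)*(11*W)) = (2*W)*(10*W + 22*W²) = 2*W*(10*W + 22*W²))
u(594) - 1*349857 = 594²*(20 + 44*594) - 1*349857 = 352836*(20 + 26136) - 349857 = 352836*26156 - 349857 = 9228778416 - 349857 = 9228428559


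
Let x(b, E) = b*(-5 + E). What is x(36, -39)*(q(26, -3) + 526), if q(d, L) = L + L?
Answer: -823680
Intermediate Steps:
q(d, L) = 2*L
x(36, -39)*(q(26, -3) + 526) = (36*(-5 - 39))*(2*(-3) + 526) = (36*(-44))*(-6 + 526) = -1584*520 = -823680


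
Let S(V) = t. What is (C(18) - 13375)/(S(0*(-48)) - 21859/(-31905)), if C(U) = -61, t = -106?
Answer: 428675580/3360071 ≈ 127.58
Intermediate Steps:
S(V) = -106
(C(18) - 13375)/(S(0*(-48)) - 21859/(-31905)) = (-61 - 13375)/(-106 - 21859/(-31905)) = -13436/(-106 - 21859*(-1/31905)) = -13436/(-106 + 21859/31905) = -13436/(-3360071/31905) = -13436*(-31905/3360071) = 428675580/3360071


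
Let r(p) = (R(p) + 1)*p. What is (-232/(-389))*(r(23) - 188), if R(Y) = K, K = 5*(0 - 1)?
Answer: -64960/389 ≈ -166.99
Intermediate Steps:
K = -5 (K = 5*(-1) = -5)
R(Y) = -5
r(p) = -4*p (r(p) = (-5 + 1)*p = -4*p)
(-232/(-389))*(r(23) - 188) = (-232/(-389))*(-4*23 - 188) = (-232*(-1/389))*(-92 - 188) = (232/389)*(-280) = -64960/389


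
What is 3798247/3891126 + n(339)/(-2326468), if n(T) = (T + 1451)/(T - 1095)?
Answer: 556700086826843/570312547746984 ≈ 0.97613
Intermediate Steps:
n(T) = (1451 + T)/(-1095 + T)
3798247/3891126 + n(339)/(-2326468) = 3798247/3891126 + ((1451 + 339)/(-1095 + 339))/(-2326468) = 3798247*(1/3891126) + (1790/(-756))*(-1/2326468) = 3798247/3891126 - 1/756*1790*(-1/2326468) = 3798247/3891126 - 895/378*(-1/2326468) = 3798247/3891126 + 895/879404904 = 556700086826843/570312547746984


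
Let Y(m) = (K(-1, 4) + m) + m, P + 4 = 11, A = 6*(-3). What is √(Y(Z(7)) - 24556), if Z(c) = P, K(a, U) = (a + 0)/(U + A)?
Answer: I*√4810218/14 ≈ 156.66*I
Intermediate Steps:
A = -18
P = 7 (P = -4 + 11 = 7)
K(a, U) = a/(-18 + U) (K(a, U) = (a + 0)/(U - 18) = a/(-18 + U))
Z(c) = 7
Y(m) = 1/14 + 2*m (Y(m) = (-1/(-18 + 4) + m) + m = (-1/(-14) + m) + m = (-1*(-1/14) + m) + m = (1/14 + m) + m = 1/14 + 2*m)
√(Y(Z(7)) - 24556) = √((1/14 + 2*7) - 24556) = √((1/14 + 14) - 24556) = √(197/14 - 24556) = √(-343587/14) = I*√4810218/14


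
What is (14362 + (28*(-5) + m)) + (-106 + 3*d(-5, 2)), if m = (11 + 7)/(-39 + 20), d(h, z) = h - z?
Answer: 267787/19 ≈ 14094.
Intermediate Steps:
m = -18/19 (m = 18/(-19) = 18*(-1/19) = -18/19 ≈ -0.94737)
(14362 + (28*(-5) + m)) + (-106 + 3*d(-5, 2)) = (14362 + (28*(-5) - 18/19)) + (-106 + 3*(-5 - 1*2)) = (14362 + (-140 - 18/19)) + (-106 + 3*(-5 - 2)) = (14362 - 2678/19) + (-106 + 3*(-7)) = 270200/19 + (-106 - 21) = 270200/19 - 127 = 267787/19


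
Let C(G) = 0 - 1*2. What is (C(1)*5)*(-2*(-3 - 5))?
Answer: -160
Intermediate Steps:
C(G) = -2 (C(G) = 0 - 2 = -2)
(C(1)*5)*(-2*(-3 - 5)) = (-2*5)*(-2*(-3 - 5)) = -(-20)*(-8) = -10*16 = -160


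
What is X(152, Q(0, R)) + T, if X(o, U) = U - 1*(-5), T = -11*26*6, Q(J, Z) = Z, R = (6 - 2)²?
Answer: -1695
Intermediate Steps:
R = 16 (R = 4² = 16)
T = -1716 (T = -286*6 = -1716)
X(o, U) = 5 + U (X(o, U) = U + 5 = 5 + U)
X(152, Q(0, R)) + T = (5 + 16) - 1716 = 21 - 1716 = -1695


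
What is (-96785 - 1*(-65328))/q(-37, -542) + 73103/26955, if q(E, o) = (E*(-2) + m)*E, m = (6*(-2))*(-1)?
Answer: 1080537181/85770810 ≈ 12.598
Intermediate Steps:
m = 12 (m = -12*(-1) = 12)
q(E, o) = E*(12 - 2*E) (q(E, o) = (E*(-2) + 12)*E = (-2*E + 12)*E = (12 - 2*E)*E = E*(12 - 2*E))
(-96785 - 1*(-65328))/q(-37, -542) + 73103/26955 = (-96785 - 1*(-65328))/((2*(-37)*(6 - 1*(-37)))) + 73103/26955 = (-96785 + 65328)/((2*(-37)*(6 + 37))) + 73103*(1/26955) = -31457/(2*(-37)*43) + 73103/26955 = -31457/(-3182) + 73103/26955 = -31457*(-1/3182) + 73103/26955 = 31457/3182 + 73103/26955 = 1080537181/85770810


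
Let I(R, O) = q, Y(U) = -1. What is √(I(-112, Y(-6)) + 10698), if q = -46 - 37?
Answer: √10615 ≈ 103.03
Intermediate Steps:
q = -83
I(R, O) = -83
√(I(-112, Y(-6)) + 10698) = √(-83 + 10698) = √10615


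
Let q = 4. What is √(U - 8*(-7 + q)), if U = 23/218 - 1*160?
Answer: 5*I*√258330/218 ≈ 11.657*I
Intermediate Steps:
U = -34857/218 (U = 23*(1/218) - 160 = 23/218 - 160 = -34857/218 ≈ -159.89)
√(U - 8*(-7 + q)) = √(-34857/218 - 8*(-7 + 4)) = √(-34857/218 - 8*(-3)) = √(-34857/218 + 24) = √(-29625/218) = 5*I*√258330/218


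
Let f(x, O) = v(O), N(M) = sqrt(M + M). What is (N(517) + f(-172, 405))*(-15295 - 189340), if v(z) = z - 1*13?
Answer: -80216920 - 204635*sqrt(1034) ≈ -8.6797e+7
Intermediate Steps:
N(M) = sqrt(2)*sqrt(M) (N(M) = sqrt(2*M) = sqrt(2)*sqrt(M))
v(z) = -13 + z (v(z) = z - 13 = -13 + z)
f(x, O) = -13 + O
(N(517) + f(-172, 405))*(-15295 - 189340) = (sqrt(2)*sqrt(517) + (-13 + 405))*(-15295 - 189340) = (sqrt(1034) + 392)*(-204635) = (392 + sqrt(1034))*(-204635) = -80216920 - 204635*sqrt(1034)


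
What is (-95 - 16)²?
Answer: 12321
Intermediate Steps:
(-95 - 16)² = (-111)² = 12321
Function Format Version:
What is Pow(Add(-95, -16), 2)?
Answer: 12321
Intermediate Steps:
Pow(Add(-95, -16), 2) = Pow(-111, 2) = 12321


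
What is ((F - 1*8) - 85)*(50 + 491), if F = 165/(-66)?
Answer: -103331/2 ≈ -51666.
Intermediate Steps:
F = -5/2 (F = 165*(-1/66) = -5/2 ≈ -2.5000)
((F - 1*8) - 85)*(50 + 491) = ((-5/2 - 1*8) - 85)*(50 + 491) = ((-5/2 - 8) - 85)*541 = (-21/2 - 85)*541 = -191/2*541 = -103331/2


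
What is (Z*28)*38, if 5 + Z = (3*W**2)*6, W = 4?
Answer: 301112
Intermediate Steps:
Z = 283 (Z = -5 + (3*4**2)*6 = -5 + (3*16)*6 = -5 + 48*6 = -5 + 288 = 283)
(Z*28)*38 = (283*28)*38 = 7924*38 = 301112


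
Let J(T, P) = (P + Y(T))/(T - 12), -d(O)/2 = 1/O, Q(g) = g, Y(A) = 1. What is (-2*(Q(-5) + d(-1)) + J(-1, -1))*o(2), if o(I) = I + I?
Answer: 24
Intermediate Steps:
o(I) = 2*I
d(O) = -2/O
J(T, P) = (1 + P)/(-12 + T) (J(T, P) = (P + 1)/(T - 12) = (1 + P)/(-12 + T))
(-2*(Q(-5) + d(-1)) + J(-1, -1))*o(2) = (-2*(-5 - 2/(-1)) + (1 - 1)/(-12 - 1))*(2*2) = (-2*(-5 - 2*(-1)) + 0/(-13))*4 = (-2*(-5 + 2) - 1/13*0)*4 = (-2*(-3) + 0)*4 = (6 + 0)*4 = 6*4 = 24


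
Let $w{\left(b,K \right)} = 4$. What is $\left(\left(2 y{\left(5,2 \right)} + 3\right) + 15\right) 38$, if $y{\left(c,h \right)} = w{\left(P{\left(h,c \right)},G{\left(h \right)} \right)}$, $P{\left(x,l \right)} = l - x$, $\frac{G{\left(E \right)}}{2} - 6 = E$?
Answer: $988$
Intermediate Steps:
$G{\left(E \right)} = 12 + 2 E$
$y{\left(c,h \right)} = 4$
$\left(\left(2 y{\left(5,2 \right)} + 3\right) + 15\right) 38 = \left(\left(2 \cdot 4 + 3\right) + 15\right) 38 = \left(\left(8 + 3\right) + 15\right) 38 = \left(11 + 15\right) 38 = 26 \cdot 38 = 988$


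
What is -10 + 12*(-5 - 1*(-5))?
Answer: -10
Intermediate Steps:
-10 + 12*(-5 - 1*(-5)) = -10 + 12*(-5 + 5) = -10 + 12*0 = -10 + 0 = -10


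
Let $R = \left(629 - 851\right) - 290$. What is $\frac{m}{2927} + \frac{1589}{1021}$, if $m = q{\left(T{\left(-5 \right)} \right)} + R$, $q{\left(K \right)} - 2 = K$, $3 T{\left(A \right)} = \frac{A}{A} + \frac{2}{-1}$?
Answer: $\frac{12389858}{8965401} \approx 1.382$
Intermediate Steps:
$R = -512$ ($R = -222 - 290 = -512$)
$T{\left(A \right)} = - \frac{1}{3}$ ($T{\left(A \right)} = \frac{\frac{A}{A} + \frac{2}{-1}}{3} = \frac{1 + 2 \left(-1\right)}{3} = \frac{1 - 2}{3} = \frac{1}{3} \left(-1\right) = - \frac{1}{3}$)
$q{\left(K \right)} = 2 + K$
$m = - \frac{1531}{3}$ ($m = \left(2 - \frac{1}{3}\right) - 512 = \frac{5}{3} - 512 = - \frac{1531}{3} \approx -510.33$)
$\frac{m}{2927} + \frac{1589}{1021} = - \frac{1531}{3 \cdot 2927} + \frac{1589}{1021} = \left(- \frac{1531}{3}\right) \frac{1}{2927} + 1589 \cdot \frac{1}{1021} = - \frac{1531}{8781} + \frac{1589}{1021} = \frac{12389858}{8965401}$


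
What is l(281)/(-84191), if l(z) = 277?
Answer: -277/84191 ≈ -0.0032901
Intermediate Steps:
l(281)/(-84191) = 277/(-84191) = 277*(-1/84191) = -277/84191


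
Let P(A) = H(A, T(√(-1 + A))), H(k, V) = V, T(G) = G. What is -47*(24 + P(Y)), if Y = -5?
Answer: -1128 - 47*I*√6 ≈ -1128.0 - 115.13*I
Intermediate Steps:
P(A) = √(-1 + A)
-47*(24 + P(Y)) = -47*(24 + √(-1 - 5)) = -47*(24 + √(-6)) = -47*(24 + I*√6) = -1128 - 47*I*√6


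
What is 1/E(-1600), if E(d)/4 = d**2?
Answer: 1/10240000 ≈ 9.7656e-8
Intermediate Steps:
E(d) = 4*d**2
1/E(-1600) = 1/(4*(-1600)**2) = 1/(4*2560000) = 1/10240000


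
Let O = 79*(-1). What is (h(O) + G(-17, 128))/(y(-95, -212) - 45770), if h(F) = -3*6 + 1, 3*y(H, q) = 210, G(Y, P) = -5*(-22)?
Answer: -93/45700 ≈ -0.0020350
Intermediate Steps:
G(Y, P) = 110
y(H, q) = 70 (y(H, q) = (⅓)*210 = 70)
O = -79
h(F) = -17 (h(F) = -18 + 1 = -17)
(h(O) + G(-17, 128))/(y(-95, -212) - 45770) = (-17 + 110)/(70 - 45770) = 93/(-45700) = 93*(-1/45700) = -93/45700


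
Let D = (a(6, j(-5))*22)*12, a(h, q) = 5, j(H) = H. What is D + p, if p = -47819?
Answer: -46499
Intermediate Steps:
D = 1320 (D = (5*22)*12 = 110*12 = 1320)
D + p = 1320 - 47819 = -46499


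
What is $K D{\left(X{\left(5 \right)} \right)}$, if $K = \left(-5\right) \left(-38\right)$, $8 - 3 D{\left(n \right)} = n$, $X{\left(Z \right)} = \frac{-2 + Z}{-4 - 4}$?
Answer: $\frac{6365}{12} \approx 530.42$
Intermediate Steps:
$X{\left(Z \right)} = \frac{1}{4} - \frac{Z}{8}$ ($X{\left(Z \right)} = \frac{-2 + Z}{-8} = \left(-2 + Z\right) \left(- \frac{1}{8}\right) = \frac{1}{4} - \frac{Z}{8}$)
$D{\left(n \right)} = \frac{8}{3} - \frac{n}{3}$
$K = 190$
$K D{\left(X{\left(5 \right)} \right)} = 190 \left(\frac{8}{3} - \frac{\frac{1}{4} - \frac{5}{8}}{3}\right) = 190 \left(\frac{8}{3} - - \frac{1}{8}\right) = 190 \left(\frac{8}{3} + \frac{1}{8}\right) = 190 \cdot \frac{67}{24} = \frac{6365}{12}$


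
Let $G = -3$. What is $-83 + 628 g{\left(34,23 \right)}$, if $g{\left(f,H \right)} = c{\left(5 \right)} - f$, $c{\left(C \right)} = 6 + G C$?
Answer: $-27087$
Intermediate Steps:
$c{\left(C \right)} = 6 - 3 C$
$g{\left(f,H \right)} = -9 - f$ ($g{\left(f,H \right)} = \left(6 - 15\right) - f = -9 - f$)
$-83 + 628 g{\left(34,23 \right)} = -83 + 628 \left(-9 - 34\right) = -83 + 628 \left(-43\right) = -83 - 27004 = -27087$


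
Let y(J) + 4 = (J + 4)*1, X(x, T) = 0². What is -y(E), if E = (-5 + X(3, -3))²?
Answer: -25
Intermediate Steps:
X(x, T) = 0
E = 25 (E = (-5 + 0)² = (-5)² = 25)
y(J) = J (y(J) = -4 + (J + 4)*1 = -4 + (4 + J)*1 = -4 + (4 + J) = J)
-y(E) = -1*25 = -25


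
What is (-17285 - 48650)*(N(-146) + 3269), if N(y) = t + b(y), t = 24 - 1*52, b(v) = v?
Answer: -204068825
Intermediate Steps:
t = -28 (t = 24 - 52 = -28)
N(y) = -28 + y
(-17285 - 48650)*(N(-146) + 3269) = (-17285 - 48650)*((-28 - 146) + 3269) = -65935*(-174 + 3269) = -65935*3095 = -204068825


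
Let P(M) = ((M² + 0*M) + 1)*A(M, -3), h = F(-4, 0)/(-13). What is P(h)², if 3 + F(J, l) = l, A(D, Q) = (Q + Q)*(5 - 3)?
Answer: 4562496/28561 ≈ 159.75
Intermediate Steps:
A(D, Q) = 4*Q (A(D, Q) = (2*Q)*2 = 4*Q)
F(J, l) = -3 + l
h = 3/13 (h = (-3 + 0)/(-13) = -3*(-1/13) = 3/13 ≈ 0.23077)
P(M) = -12 - 12*M² (P(M) = ((M² + 0*M) + 1)*(4*(-3)) = ((M² + 0) + 1)*(-12) = (M² + 1)*(-12) = (1 + M²)*(-12) = -12 - 12*M²)
P(h)² = (-12 - 12*(3/13)²)² = (-12 - 12*9/169)² = (-12 - 108/169)² = (-2136/169)² = 4562496/28561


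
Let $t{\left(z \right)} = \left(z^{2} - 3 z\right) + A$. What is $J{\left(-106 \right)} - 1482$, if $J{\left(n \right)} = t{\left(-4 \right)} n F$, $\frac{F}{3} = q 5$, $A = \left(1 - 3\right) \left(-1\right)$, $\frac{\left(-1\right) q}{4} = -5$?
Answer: $-955482$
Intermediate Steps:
$q = 20$ ($q = \left(-4\right) \left(-5\right) = 20$)
$A = 2$ ($A = \left(-2\right) \left(-1\right) = 2$)
$F = 300$ ($F = 3 \cdot 20 \cdot 5 = 3 \cdot 100 = 300$)
$t{\left(z \right)} = 2 + z^{2} - 3 z$ ($t{\left(z \right)} = \left(z^{2} - 3 z\right) + 2 = 2 + z^{2} - 3 z$)
$J{\left(n \right)} = 9000 n$ ($J{\left(n \right)} = \left(2 + \left(-4\right)^{2} - -12\right) n 300 = \left(2 + 16 + 12\right) n 300 = 30 n 300 = 9000 n$)
$J{\left(-106 \right)} - 1482 = 9000 \left(-106\right) - 1482 = -954000 - 1482 = -955482$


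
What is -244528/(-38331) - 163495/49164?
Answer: 1918349249/628168428 ≈ 3.0539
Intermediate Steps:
-244528/(-38331) - 163495/49164 = -244528*(-1/38331) - 163495*1/49164 = 244528/38331 - 163495/49164 = 1918349249/628168428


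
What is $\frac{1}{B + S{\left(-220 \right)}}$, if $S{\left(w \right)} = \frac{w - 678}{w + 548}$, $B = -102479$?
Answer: $- \frac{164}{16807005} \approx -9.7578 \cdot 10^{-6}$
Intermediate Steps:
$S{\left(w \right)} = \frac{-678 + w}{548 + w}$
$\frac{1}{B + S{\left(-220 \right)}} = \frac{1}{-102479 + \frac{-678 - 220}{548 - 220}} = \frac{1}{-102479 + \frac{1}{328} \left(-898\right)} = \frac{1}{-102479 - \frac{449}{164}} = \frac{1}{- \frac{16807005}{164}} = - \frac{164}{16807005}$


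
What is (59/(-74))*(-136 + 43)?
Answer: 5487/74 ≈ 74.149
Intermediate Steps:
(59/(-74))*(-136 + 43) = (59*(-1/74))*(-93) = -59/74*(-93) = 5487/74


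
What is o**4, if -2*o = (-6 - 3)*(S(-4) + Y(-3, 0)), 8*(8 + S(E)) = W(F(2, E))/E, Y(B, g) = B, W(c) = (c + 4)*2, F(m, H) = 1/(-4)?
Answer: 1753418560093281/268435456 ≈ 6.5320e+6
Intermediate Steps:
F(m, H) = -1/4
W(c) = 8 + 2*c (W(c) = (4 + c)*2 = 8 + 2*c)
S(E) = -8 + 15/(16*E) (S(E) = -8 + ((8 + 2*(-1/4))/E)/8 = -8 + ((8 - 1/2)/E)/8 = -8 + (15/(2*E))/8 = -8 + 15/(16*E))
o = -6471/128 (o = -(-6 - 3)*((-8 + (15/16)/(-4)) - 3)/2 = -(-9)*((-8 + (15/16)*(-1/4)) - 3)/2 = -(-9)*((-8 - 15/64) - 3)/2 = -(-9)*(-527/64 - 3)/2 = -(-9)*(-719)/(2*64) = -1/2*6471/64 = -6471/128 ≈ -50.555)
o**4 = (-6471/128)**4 = 1753418560093281/268435456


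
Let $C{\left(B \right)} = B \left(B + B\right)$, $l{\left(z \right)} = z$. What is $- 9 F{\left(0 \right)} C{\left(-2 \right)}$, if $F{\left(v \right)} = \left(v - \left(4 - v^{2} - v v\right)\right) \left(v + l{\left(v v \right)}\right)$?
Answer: $0$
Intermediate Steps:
$C{\left(B \right)} = 2 B^{2}$ ($C{\left(B \right)} = B 2 B = 2 B^{2}$)
$F{\left(v \right)} = \left(v + v^{2}\right) \left(-4 + v + 2 v^{2}\right)$ ($F{\left(v \right)} = \left(v - \left(4 - v^{2} - v v\right)\right) \left(v + v v\right) = \left(v + \left(\left(v^{2} + v^{2}\right) - 4\right)\right) \left(v + v^{2}\right) = \left(v + \left(2 v^{2} - 4\right)\right) \left(v + v^{2}\right) = \left(v + \left(-4 + 2 v^{2}\right)\right) \left(v + v^{2}\right) = \left(-4 + v + 2 v^{2}\right) \left(v + v^{2}\right) = \left(v + v^{2}\right) \left(-4 + v + 2 v^{2}\right)$)
$- 9 F{\left(0 \right)} C{\left(-2 \right)} = - 9 \cdot 0 \left(-4 - 0 + 2 \cdot 0^{3} + 3 \cdot 0^{2}\right) 2 \left(-2\right)^{2} = - 9 \cdot 0 \left(-4 + 0 + 2 \cdot 0 + 3 \cdot 0\right) 2 \cdot 4 = - 9 \cdot 0 \left(-4 + 0 + 0 + 0\right) 8 = - 9 \cdot 0 \left(-4\right) 8 = - 9 \cdot 0 \cdot 8 = \left(-9\right) 0 = 0$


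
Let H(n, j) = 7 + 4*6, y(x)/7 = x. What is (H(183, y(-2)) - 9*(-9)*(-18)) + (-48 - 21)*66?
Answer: -5981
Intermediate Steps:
y(x) = 7*x
H(n, j) = 31 (H(n, j) = 7 + 24 = 31)
(H(183, y(-2)) - 9*(-9)*(-18)) + (-48 - 21)*66 = (31 - 9*(-9)*(-18)) + (-48 - 21)*66 = (31 + 81*(-18)) - 69*66 = (31 - 1458) - 4554 = -1427 - 4554 = -5981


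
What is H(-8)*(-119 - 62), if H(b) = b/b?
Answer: -181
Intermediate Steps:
H(b) = 1
H(-8)*(-119 - 62) = 1*(-119 - 62) = 1*(-181) = -181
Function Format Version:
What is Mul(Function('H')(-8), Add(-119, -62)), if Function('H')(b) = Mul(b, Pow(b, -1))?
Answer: -181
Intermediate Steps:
Function('H')(b) = 1
Mul(Function('H')(-8), Add(-119, -62)) = Mul(1, Add(-119, -62)) = Mul(1, -181) = -181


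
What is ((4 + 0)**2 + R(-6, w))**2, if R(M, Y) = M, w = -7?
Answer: 100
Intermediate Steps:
((4 + 0)**2 + R(-6, w))**2 = ((4 + 0)**2 - 6)**2 = (4**2 - 6)**2 = (16 - 6)**2 = 10**2 = 100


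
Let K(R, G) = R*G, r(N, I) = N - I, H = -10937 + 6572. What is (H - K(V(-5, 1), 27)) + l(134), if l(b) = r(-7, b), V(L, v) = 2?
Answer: -4560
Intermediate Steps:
H = -4365
K(R, G) = G*R
l(b) = -7 - b
(H - K(V(-5, 1), 27)) + l(134) = (-4365 - 27*2) + (-7 - 1*134) = (-4365 - 1*54) + (-7 - 134) = (-4365 - 54) - 141 = -4419 - 141 = -4560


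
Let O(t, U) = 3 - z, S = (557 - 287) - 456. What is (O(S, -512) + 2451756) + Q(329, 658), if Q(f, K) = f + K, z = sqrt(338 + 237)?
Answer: 2452746 - 5*sqrt(23) ≈ 2.4527e+6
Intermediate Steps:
z = 5*sqrt(23) (z = sqrt(575) = 5*sqrt(23) ≈ 23.979)
S = -186 (S = 270 - 456 = -186)
O(t, U) = 3 - 5*sqrt(23)
Q(f, K) = K + f
(O(S, -512) + 2451756) + Q(329, 658) = ((3 - 5*sqrt(23)) + 2451756) + (658 + 329) = (2451759 - 5*sqrt(23)) + 987 = 2452746 - 5*sqrt(23)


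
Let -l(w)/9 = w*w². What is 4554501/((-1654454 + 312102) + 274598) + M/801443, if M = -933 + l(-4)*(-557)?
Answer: -5303770001/1136446174 ≈ -4.6670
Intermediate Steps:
l(w) = -9*w³ (l(w) = -9*w*w² = -9*w³)
M = -321765 (M = -933 - 9*(-4)³*(-557) = -933 - 9*(-64)*(-557) = -933 + 576*(-557) = -933 - 320832 = -321765)
4554501/((-1654454 + 312102) + 274598) + M/801443 = 4554501/((-1654454 + 312102) + 274598) - 321765/801443 = 4554501/(-1342352 + 274598) - 321765*1/801443 = 4554501/(-1067754) - 321765/801443 = 4554501*(-1/1067754) - 321765/801443 = -1518167/355918 - 321765/801443 = -5303770001/1136446174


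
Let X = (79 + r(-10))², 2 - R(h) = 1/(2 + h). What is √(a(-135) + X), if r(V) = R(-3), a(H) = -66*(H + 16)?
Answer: √14578 ≈ 120.74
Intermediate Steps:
a(H) = -1056 - 66*H (a(H) = -66*(16 + H) = -1056 - 66*H)
R(h) = 2 - 1/(2 + h)
r(V) = 3 (r(V) = (3 + 2*(-3))/(2 - 3) = (3 - 6)/(-1) = -1*(-3) = 3)
X = 6724 (X = (79 + 3)² = 82² = 6724)
√(a(-135) + X) = √((-1056 - 66*(-135)) + 6724) = √((-1056 + 8910) + 6724) = √(7854 + 6724) = √14578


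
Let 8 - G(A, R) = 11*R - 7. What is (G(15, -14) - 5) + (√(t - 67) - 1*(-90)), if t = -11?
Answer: 254 + I*√78 ≈ 254.0 + 8.8318*I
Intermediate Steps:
G(A, R) = 15 - 11*R (G(A, R) = 8 - (11*R - 7) = 8 - (-7 + 11*R) = 8 + (7 - 11*R) = 15 - 11*R)
(G(15, -14) - 5) + (√(t - 67) - 1*(-90)) = ((15 - 11*(-14)) - 5) + (√(-11 - 67) - 1*(-90)) = ((15 + 154) - 5) + (√(-78) + 90) = (169 - 5) + (I*√78 + 90) = 164 + (90 + I*√78) = 254 + I*√78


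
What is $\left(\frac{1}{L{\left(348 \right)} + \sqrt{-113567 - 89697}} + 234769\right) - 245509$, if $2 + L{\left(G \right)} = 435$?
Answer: $\frac{- 171840 \sqrt{794} + 4650419 i}{- 433 i + 16 \sqrt{794}} \approx -10740.0 - 0.0011559 i$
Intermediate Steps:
$L{\left(G \right)} = 433$ ($L{\left(G \right)} = -2 + 435 = 433$)
$\left(\frac{1}{L{\left(348 \right)} + \sqrt{-113567 - 89697}} + 234769\right) - 245509 = \left(\frac{1}{433 + \sqrt{-113567 - 89697}} + 234769\right) - 245509 = \left(\frac{1}{433 + \sqrt{-203264}} + 234769\right) - 245509 = \left(\frac{1}{433 + 16 i \sqrt{794}} + 234769\right) - 245509 = \left(234769 + \frac{1}{433 + 16 i \sqrt{794}}\right) - 245509 = -10740 + \frac{1}{433 + 16 i \sqrt{794}}$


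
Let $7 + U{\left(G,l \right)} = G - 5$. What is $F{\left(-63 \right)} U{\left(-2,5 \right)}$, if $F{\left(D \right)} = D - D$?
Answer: $0$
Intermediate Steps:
$F{\left(D \right)} = 0$
$U{\left(G,l \right)} = -12 + G$ ($U{\left(G,l \right)} = -7 + \left(G - 5\right) = -7 + \left(-5 + G\right) = -12 + G$)
$F{\left(-63 \right)} U{\left(-2,5 \right)} = 0 \left(-12 - 2\right) = 0 \left(-14\right) = 0$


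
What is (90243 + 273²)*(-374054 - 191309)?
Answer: -93155992236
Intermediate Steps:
(90243 + 273²)*(-374054 - 191309) = (90243 + 74529)*(-565363) = 164772*(-565363) = -93155992236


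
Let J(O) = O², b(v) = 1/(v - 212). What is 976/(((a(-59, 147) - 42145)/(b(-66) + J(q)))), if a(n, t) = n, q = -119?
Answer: -480284354/1466589 ≈ -327.48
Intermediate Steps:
b(v) = 1/(-212 + v)
976/(((a(-59, 147) - 42145)/(b(-66) + J(q)))) = 976/(((-59 - 42145)/(1/(-212 - 66) + (-119)²))) = 976/((-42204/(1/(-278) + 14161))) = 976/((-42204/(-1/278 + 14161))) = 976/((-42204/3936757/278)) = 976/((-42204*278/3936757)) = 976/(-11732712/3936757) = 976*(-3936757/11732712) = -480284354/1466589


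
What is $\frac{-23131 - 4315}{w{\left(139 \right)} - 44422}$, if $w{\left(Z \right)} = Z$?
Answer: $\frac{27446}{44283} \approx 0.61979$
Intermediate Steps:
$\frac{-23131 - 4315}{w{\left(139 \right)} - 44422} = \frac{-23131 - 4315}{139 - 44422} = - \frac{27446}{-44283} = \left(-27446\right) \left(- \frac{1}{44283}\right) = \frac{27446}{44283}$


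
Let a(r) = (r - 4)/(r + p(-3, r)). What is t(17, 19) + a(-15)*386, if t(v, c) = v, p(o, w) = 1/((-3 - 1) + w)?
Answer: 72104/143 ≈ 504.22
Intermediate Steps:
p(o, w) = 1/(-4 + w)
a(r) = (-4 + r)/(r + 1/(-4 + r)) (a(r) = (r - 4)/(r + 1/(-4 + r)) = (-4 + r)/(r + 1/(-4 + r)))
t(17, 19) + a(-15)*386 = 17 + ((-4 - 15)**2/(1 - 15*(-4 - 15)))*386 = 17 + ((-19)**2/(1 - 15*(-19)))*386 = 17 + (361/(1 + 285))*386 = 17 + (361/286)*386 = 17 + 69673/143 = 72104/143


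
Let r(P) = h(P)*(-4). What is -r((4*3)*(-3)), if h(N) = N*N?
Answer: 5184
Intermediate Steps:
h(N) = N²
r(P) = -4*P² (r(P) = P²*(-4) = -4*P²)
-r((4*3)*(-3)) = -(-4)*((4*3)*(-3))² = -(-4)*(12*(-3))² = -(-4)*(-36)² = -(-4)*1296 = -1*(-5184) = 5184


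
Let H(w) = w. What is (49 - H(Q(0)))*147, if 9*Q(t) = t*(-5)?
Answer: 7203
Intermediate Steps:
Q(t) = -5*t/9 (Q(t) = (t*(-5))/9 = (-5*t)/9 = -5*t/9)
(49 - H(Q(0)))*147 = (49 - (-5)*0/9)*147 = (49 - 1*0)*147 = (49 + 0)*147 = 49*147 = 7203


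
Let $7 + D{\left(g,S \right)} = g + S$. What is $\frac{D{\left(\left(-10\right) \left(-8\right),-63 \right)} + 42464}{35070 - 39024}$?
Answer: $- \frac{7079}{659} \approx -10.742$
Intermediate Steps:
$D{\left(g,S \right)} = -7 + S + g$ ($D{\left(g,S \right)} = -7 + \left(g + S\right) = -7 + \left(S + g\right) = -7 + S + g$)
$\frac{D{\left(\left(-10\right) \left(-8\right),-63 \right)} + 42464}{35070 - 39024} = \frac{\left(-7 - 63 - -80\right) + 42464}{35070 - 39024} = \frac{\left(-7 - 63 + 80\right) + 42464}{-3954} = \left(10 + 42464\right) \left(- \frac{1}{3954}\right) = 42474 \left(- \frac{1}{3954}\right) = - \frac{7079}{659}$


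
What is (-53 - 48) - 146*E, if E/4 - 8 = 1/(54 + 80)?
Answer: -320083/67 ≈ -4777.4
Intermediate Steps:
E = 2146/67 (E = 32 + 4/(54 + 80) = 32 + 4/134 = 32 + 4*(1/134) = 32 + 2/67 = 2146/67 ≈ 32.030)
(-53 - 48) - 146*E = (-53 - 48) - 146*2146/67 = -101 - 313316/67 = -320083/67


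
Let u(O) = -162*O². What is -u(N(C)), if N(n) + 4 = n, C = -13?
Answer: 46818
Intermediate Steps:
N(n) = -4 + n
-u(N(C)) = -(-162)*(-4 - 13)² = -(-162)*(-17)² = -(-162)*289 = -1*(-46818) = 46818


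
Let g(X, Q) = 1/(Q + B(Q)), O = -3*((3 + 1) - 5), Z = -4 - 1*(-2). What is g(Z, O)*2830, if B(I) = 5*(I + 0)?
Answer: 1415/9 ≈ 157.22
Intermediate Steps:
Z = -2 (Z = -4 + 2 = -2)
B(I) = 5*I
O = 3 (O = -3*(4 - 5) = -3*(-1) = 3)
g(X, Q) = 1/(6*Q) (g(X, Q) = 1/(Q + 5*Q) = 1/(6*Q))
g(Z, O)*2830 = ((⅙)/3)*2830 = ((⅙)*(⅓))*2830 = (1/18)*2830 = 1415/9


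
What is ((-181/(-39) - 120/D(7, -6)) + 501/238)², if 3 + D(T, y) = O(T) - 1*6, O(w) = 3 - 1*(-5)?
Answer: 1384051072849/86155524 ≈ 16065.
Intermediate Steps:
O(w) = 8 (O(w) = 3 + 5 = 8)
D(T, y) = -1 (D(T, y) = -3 + (8 - 1*6) = -3 + (8 - 6) = -3 + 2 = -1)
((-181/(-39) - 120/D(7, -6)) + 501/238)² = ((-181/(-39) - 120/(-1)) + 501/238)² = ((-181*(-1/39) - 120*(-1)) + 501*(1/238))² = ((181/39 + 120) + 501/238)² = (4861/39 + 501/238)² = (1176457/9282)² = 1384051072849/86155524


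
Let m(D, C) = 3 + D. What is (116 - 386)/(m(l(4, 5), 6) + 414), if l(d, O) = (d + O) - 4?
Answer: -135/211 ≈ -0.63981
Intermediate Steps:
l(d, O) = -4 + O + d (l(d, O) = (O + d) - 4 = -4 + O + d)
(116 - 386)/(m(l(4, 5), 6) + 414) = (116 - 386)/((3 + (-4 + 5 + 4)) + 414) = -270/((3 + 5) + 414) = -270/(8 + 414) = -270/422 = -270*1/422 = -135/211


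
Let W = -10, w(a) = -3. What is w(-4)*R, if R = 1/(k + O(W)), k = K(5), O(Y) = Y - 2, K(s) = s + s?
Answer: 3/2 ≈ 1.5000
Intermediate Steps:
K(s) = 2*s
O(Y) = -2 + Y
k = 10 (k = 2*5 = 10)
R = -1/2 (R = 1/(10 + (-2 - 10)) = 1/(10 - 12) = 1/(-2) = -1/2 ≈ -0.50000)
w(-4)*R = -3*(-1/2) = 3/2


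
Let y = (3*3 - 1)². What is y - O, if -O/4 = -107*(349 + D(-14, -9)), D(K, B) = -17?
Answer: -142032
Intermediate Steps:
y = 64 (y = (9 - 1)² = 8² = 64)
O = 142096 (O = -(-428)*(349 - 17) = -(-428)*332 = -4*(-35524) = 142096)
y - O = 64 - 1*142096 = 64 - 142096 = -142032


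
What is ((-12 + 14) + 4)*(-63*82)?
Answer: -30996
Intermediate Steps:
((-12 + 14) + 4)*(-63*82) = (2 + 4)*(-5166) = 6*(-5166) = -30996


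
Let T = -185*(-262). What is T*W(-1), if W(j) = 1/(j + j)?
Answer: -24235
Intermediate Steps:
W(j) = 1/(2*j)
T = 48470
T*W(-1) = 48470*((1/2)/(-1)) = 48470*((1/2)*(-1)) = 48470*(-1/2) = -24235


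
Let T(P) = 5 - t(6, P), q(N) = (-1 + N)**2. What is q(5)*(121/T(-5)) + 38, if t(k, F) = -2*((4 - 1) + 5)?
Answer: 2734/21 ≈ 130.19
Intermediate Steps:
t(k, F) = -16 (t(k, F) = -2*(3 + 5) = -2*8 = -16)
T(P) = 21 (T(P) = 5 - 1*(-16) = 5 + 16 = 21)
q(5)*(121/T(-5)) + 38 = (-1 + 5)**2*(121/21) + 38 = 4**2*(121*(1/21)) + 38 = 16*(121/21) + 38 = 1936/21 + 38 = 2734/21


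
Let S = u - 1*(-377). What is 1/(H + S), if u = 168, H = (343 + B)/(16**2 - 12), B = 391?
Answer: 122/66857 ≈ 0.0018248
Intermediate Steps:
H = 367/122 (H = (343 + 391)/(16**2 - 12) = 734/(256 - 12) = 734/244 = 734*(1/244) = 367/122 ≈ 3.0082)
S = 545 (S = 168 - 1*(-377) = 168 + 377 = 545)
1/(H + S) = 1/(367/122 + 545) = 1/(66857/122) = 122/66857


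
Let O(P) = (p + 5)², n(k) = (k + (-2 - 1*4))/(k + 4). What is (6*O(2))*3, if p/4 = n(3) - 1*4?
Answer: 142578/49 ≈ 2909.8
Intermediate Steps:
n(k) = (-6 + k)/(4 + k) (n(k) = (k + (-2 - 4))/(4 + k) = (k - 6)/(4 + k) = (-6 + k)/(4 + k))
p = -124/7 (p = 4*((-6 + 3)/(4 + 3) - 1*4) = 4*(-3/7 - 4) = 4*(-31/7) = -124/7 ≈ -17.714)
O(P) = 7921/49 (O(P) = (-124/7 + 5)² = (-89/7)² = 7921/49)
(6*O(2))*3 = (6*(7921/49))*3 = (47526/49)*3 = 142578/49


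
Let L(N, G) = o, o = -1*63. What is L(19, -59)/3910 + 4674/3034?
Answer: 220539/144670 ≈ 1.5244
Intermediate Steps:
o = -63
L(N, G) = -63
L(19, -59)/3910 + 4674/3034 = -63/3910 + 4674/3034 = -63*1/3910 + 4674*(1/3034) = -63/3910 + 57/37 = 220539/144670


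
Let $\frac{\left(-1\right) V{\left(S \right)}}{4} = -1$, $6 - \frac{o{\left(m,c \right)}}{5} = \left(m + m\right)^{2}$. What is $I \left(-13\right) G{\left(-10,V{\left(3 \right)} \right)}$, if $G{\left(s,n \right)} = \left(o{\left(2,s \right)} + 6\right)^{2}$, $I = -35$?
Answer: $880880$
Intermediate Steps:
$o{\left(m,c \right)} = 30 - 20 m^{2}$ ($o{\left(m,c \right)} = 30 - 5 \left(m + m\right)^{2} = 30 - 5 \left(2 m\right)^{2} = 30 - 5 \cdot 4 m^{2} = 30 - 20 m^{2}$)
$V{\left(S \right)} = 4$ ($V{\left(S \right)} = \left(-4\right) \left(-1\right) = 4$)
$G{\left(s,n \right)} = 1936$ ($G{\left(s,n \right)} = \left(\left(30 - 20 \cdot 2^{2}\right) + 6\right)^{2} = \left(\left(30 - 80\right) + 6\right)^{2} = \left(-50 + 6\right)^{2} = \left(-44\right)^{2} = 1936$)
$I \left(-13\right) G{\left(-10,V{\left(3 \right)} \right)} = \left(-35\right) \left(-13\right) 1936 = 455 \cdot 1936 = 880880$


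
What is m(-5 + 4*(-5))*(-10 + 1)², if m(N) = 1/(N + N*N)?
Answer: 27/200 ≈ 0.13500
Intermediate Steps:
m(N) = 1/(N + N²)
m(-5 + 4*(-5))*(-10 + 1)² = (1/((-5 + 4*(-5))*(1 + (-5 + 4*(-5)))))*(-10 + 1)² = (1/((-5 - 20)*(1 + (-5 - 20))))*(-9)² = (1/((-25)*(1 - 25)))*81 = -1/25/(-24)*81 = -1/25*(-1/24)*81 = (1/600)*81 = 27/200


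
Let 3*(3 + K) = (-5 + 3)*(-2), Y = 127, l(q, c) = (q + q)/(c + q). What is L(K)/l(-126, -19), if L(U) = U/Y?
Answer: -725/96012 ≈ -0.0075511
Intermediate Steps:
l(q, c) = 2*q/(c + q) (l(q, c) = (2*q)/(c + q) = 2*q/(c + q))
K = -5/3 (K = -3 + ((-5 + 3)*(-2))/3 = -3 + (-2*(-2))/3 = -3 + (⅓)*4 = -3 + 4/3 = -5/3 ≈ -1.6667)
L(U) = U/127
L(K)/l(-126, -19) = ((1/127)*(-5/3))/((2*(-126)/(-19 - 126))) = -5/(381*(2*(-126)/(-145))) = -5/(381*(2*(-126)*(-1/145))) = -5/(381*252/145) = -5/381*145/252 = -725/96012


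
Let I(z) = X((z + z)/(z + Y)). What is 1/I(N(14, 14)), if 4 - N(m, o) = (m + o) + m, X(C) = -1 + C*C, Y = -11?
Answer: 2401/3375 ≈ 0.71141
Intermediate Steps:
X(C) = -1 + C**2
N(m, o) = 4 - o - 2*m (N(m, o) = 4 - ((m + o) + m) = 4 - (o + 2*m) = 4 + (-o - 2*m) = 4 - o - 2*m)
I(z) = -1 + 4*z**2/(-11 + z)**2 (I(z) = -1 + ((z + z)/(z - 11))**2 = -1 + ((2*z)/(-11 + z))**2 = -1 + (2*z/(-11 + z))**2 = -1 + 4*z**2/(-11 + z)**2)
1/I(N(14, 14)) = 1/(-1 + 4*(4 - 1*14 - 2*14)**2/(-11 + (4 - 1*14 - 2*14))**2) = 1/(-1 + 4*(4 - 14 - 28)**2/(-11 + (4 - 14 - 28))**2) = 1/(-1 + 4*(-38)**2/(-11 - 38)**2) = 1/(-1 + 4*1444/(-49)**2) = 1/(-1 + 4*1444*(1/2401)) = 1/(-1 + 5776/2401) = 1/(3375/2401) = 2401/3375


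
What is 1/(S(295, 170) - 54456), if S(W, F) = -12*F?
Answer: -1/56496 ≈ -1.7700e-5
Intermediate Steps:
1/(S(295, 170) - 54456) = 1/(-12*170 - 54456) = 1/(-2040 - 54456) = 1/(-56496) = -1/56496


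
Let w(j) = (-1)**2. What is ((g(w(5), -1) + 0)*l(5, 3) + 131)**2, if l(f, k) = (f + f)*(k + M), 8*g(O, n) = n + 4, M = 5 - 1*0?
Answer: 25921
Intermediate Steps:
M = 5 (M = 5 + 0 = 5)
w(j) = 1
g(O, n) = 1/2 + n/8 (g(O, n) = (n + 4)/8 = (4 + n)/8 = 1/2 + n/8)
l(f, k) = 2*f*(5 + k) (l(f, k) = (f + f)*(k + 5) = (2*f)*(5 + k) = 2*f*(5 + k))
((g(w(5), -1) + 0)*l(5, 3) + 131)**2 = (((1/2 + (1/8)*(-1)) + 0)*(2*5*(5 + 3)) + 131)**2 = (((1/2 - 1/8) + 0)*(2*5*8) + 131)**2 = ((3/8 + 0)*80 + 131)**2 = ((3/8)*80 + 131)**2 = (30 + 131)**2 = 161**2 = 25921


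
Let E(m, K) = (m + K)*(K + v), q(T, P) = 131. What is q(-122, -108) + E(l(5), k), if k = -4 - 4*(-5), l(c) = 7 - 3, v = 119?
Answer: 2831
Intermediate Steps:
l(c) = 4
k = 16 (k = -4 + 20 = 16)
E(m, K) = (119 + K)*(K + m) (E(m, K) = (m + K)*(K + 119) = (K + m)*(119 + K) = (119 + K)*(K + m))
q(-122, -108) + E(l(5), k) = 131 + (16² + 119*16 + 119*4 + 16*4) = 131 + (256 + 1904 + 476 + 64) = 131 + 2700 = 2831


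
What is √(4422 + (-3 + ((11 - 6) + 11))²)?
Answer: √4591 ≈ 67.757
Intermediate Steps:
√(4422 + (-3 + ((11 - 6) + 11))²) = √(4422 + (-3 + (5 + 11))²) = √(4422 + (-3 + 16)²) = √(4422 + 13²) = √(4422 + 169) = √4591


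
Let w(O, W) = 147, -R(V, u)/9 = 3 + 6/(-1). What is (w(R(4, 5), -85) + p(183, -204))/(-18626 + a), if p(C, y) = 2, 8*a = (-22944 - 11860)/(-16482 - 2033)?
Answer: -788210/98530297 ≈ -0.0079997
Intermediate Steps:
a = 1243/5290 (a = ((-22944 - 11860)/(-16482 - 2033))/8 = (-34804/(-18515))/8 = (-34804*(-1/18515))/8 = (⅛)*(4972/2645) = 1243/5290 ≈ 0.23497)
R(V, u) = 27 (R(V, u) = -9*(3 + 6/(-1)) = -9*(3 + 6*(-1)) = -9*(3 - 6) = -9*(-3) = 27)
(w(R(4, 5), -85) + p(183, -204))/(-18626 + a) = (147 + 2)/(-18626 + 1243/5290) = 149/(-98530297/5290) = 149*(-5290/98530297) = -788210/98530297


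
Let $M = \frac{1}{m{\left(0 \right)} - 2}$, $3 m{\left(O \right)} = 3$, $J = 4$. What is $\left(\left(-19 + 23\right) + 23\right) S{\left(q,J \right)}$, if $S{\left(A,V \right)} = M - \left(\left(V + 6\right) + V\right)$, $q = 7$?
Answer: $-405$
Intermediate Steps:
$m{\left(O \right)} = 1$ ($m{\left(O \right)} = \frac{1}{3} \cdot 3 = 1$)
$M = -1$ ($M = \frac{1}{1 - 2} = \frac{1}{-1} = -1$)
$S{\left(A,V \right)} = -7 - 2 V$ ($S{\left(A,V \right)} = -1 - \left(\left(V + 6\right) + V\right) = -1 - \left(\left(6 + V\right) + V\right) = -1 - \left(6 + 2 V\right) = -7 - 2 V$)
$\left(\left(-19 + 23\right) + 23\right) S{\left(q,J \right)} = \left(\left(-19 + 23\right) + 23\right) \left(-7 - 8\right) = \left(4 + 23\right) \left(-7 - 8\right) = 27 \left(-15\right) = -405$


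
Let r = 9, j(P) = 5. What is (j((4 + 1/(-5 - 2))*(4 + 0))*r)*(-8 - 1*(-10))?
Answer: 90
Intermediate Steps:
(j((4 + 1/(-5 - 2))*(4 + 0))*r)*(-8 - 1*(-10)) = (5*9)*(-8 - 1*(-10)) = 45*(-8 + 10) = 45*2 = 90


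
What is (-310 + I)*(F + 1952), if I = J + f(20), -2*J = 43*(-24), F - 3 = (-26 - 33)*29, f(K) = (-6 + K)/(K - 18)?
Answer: 51972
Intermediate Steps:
f(K) = (-6 + K)/(-18 + K)
F = -1708 (F = 3 + (-26 - 33)*29 = 3 - 59*29 = 3 - 1711 = -1708)
J = 516 (J = -43*(-24)/2 = -1/2*(-1032) = 516)
I = 523 (I = 516 + (-6 + 20)/(-18 + 20) = 516 + 14/2 = 516 + (1/2)*14 = 516 + 7 = 523)
(-310 + I)*(F + 1952) = (-310 + 523)*(-1708 + 1952) = 213*244 = 51972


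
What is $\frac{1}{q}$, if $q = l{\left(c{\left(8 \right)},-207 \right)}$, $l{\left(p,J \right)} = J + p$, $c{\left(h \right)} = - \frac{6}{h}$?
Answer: $- \frac{4}{831} \approx -0.0048135$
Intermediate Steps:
$q = - \frac{831}{4}$ ($q = -207 - \frac{6}{8} = -207 - \frac{3}{4} = - \frac{831}{4} \approx -207.75$)
$\frac{1}{q} = \frac{1}{- \frac{831}{4}} = - \frac{4}{831}$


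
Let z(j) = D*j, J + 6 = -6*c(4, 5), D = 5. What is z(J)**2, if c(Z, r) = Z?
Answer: 22500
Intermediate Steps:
J = -30 (J = -6 - 6*4 = -6 - 24 = -30)
z(j) = 5*j
z(J)**2 = (5*(-30))**2 = (-150)**2 = 22500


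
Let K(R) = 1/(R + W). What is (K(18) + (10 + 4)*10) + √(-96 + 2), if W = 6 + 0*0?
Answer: 3361/24 + I*√94 ≈ 140.04 + 9.6954*I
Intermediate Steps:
W = 6 (W = 6 + 0 = 6)
K(R) = 1/(6 + R) (K(R) = 1/(R + 6) = 1/(6 + R))
(K(18) + (10 + 4)*10) + √(-96 + 2) = (1/(6 + 18) + (10 + 4)*10) + √(-96 + 2) = (1/24 + 14*10) + √(-94) = (1/24 + 140) + I*√94 = 3361/24 + I*√94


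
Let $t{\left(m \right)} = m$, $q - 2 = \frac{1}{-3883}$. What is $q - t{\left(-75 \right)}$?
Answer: $\frac{298990}{3883} \approx 77.0$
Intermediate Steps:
$q = \frac{7765}{3883}$ ($q = 2 + \frac{1}{-3883} = 2 - \frac{1}{3883} = \frac{7765}{3883} \approx 1.9997$)
$q - t{\left(-75 \right)} = \frac{7765}{3883} - -75 = \frac{7765}{3883} + 75 = \frac{298990}{3883}$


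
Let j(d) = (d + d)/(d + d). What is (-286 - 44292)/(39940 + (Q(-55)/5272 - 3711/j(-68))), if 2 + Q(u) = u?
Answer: -235015216/190999231 ≈ -1.2305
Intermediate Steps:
j(d) = 1 (j(d) = (2*d)/((2*d)) = (2*d)*(1/(2*d)) = 1)
Q(u) = -2 + u
(-286 - 44292)/(39940 + (Q(-55)/5272 - 3711/j(-68))) = (-286 - 44292)/(39940 + ((-2 - 55)/5272 - 3711/1)) = -44578/(39940 + (-57*1/5272 - 3711*1)) = -44578/(39940 + (-57/5272 - 3711)) = -44578/(39940 - 19564449/5272) = -44578/190999231/5272 = -44578*5272/190999231 = -235015216/190999231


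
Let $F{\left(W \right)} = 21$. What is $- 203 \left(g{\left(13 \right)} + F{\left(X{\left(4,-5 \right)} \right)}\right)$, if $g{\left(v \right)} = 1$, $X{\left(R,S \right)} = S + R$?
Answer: $-4466$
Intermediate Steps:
$X{\left(R,S \right)} = R + S$
$- 203 \left(g{\left(13 \right)} + F{\left(X{\left(4,-5 \right)} \right)}\right) = - 203 \left(1 + 21\right) = \left(-203\right) 22 = -4466$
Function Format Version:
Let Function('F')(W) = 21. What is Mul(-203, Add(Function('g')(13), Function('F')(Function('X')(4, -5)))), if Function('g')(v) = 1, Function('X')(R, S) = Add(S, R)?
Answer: -4466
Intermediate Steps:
Function('X')(R, S) = Add(R, S)
Mul(-203, Add(Function('g')(13), Function('F')(Function('X')(4, -5)))) = Mul(-203, Add(1, 21)) = Mul(-203, 22) = -4466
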